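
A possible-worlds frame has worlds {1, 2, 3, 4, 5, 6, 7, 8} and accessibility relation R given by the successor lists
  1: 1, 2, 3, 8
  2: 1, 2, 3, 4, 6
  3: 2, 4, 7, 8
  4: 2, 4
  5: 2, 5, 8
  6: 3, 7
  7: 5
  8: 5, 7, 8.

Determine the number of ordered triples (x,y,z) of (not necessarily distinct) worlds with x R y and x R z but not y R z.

37

Enumerating: (1,2,8), (1,3,1), (1,3,3), (1,8,1), (1,8,2), (1,8,3), (2,1,4), (2,1,6), (2,3,1), (2,3,3), (2,3,6), (2,4,1), … and 25 more.
Total: 37.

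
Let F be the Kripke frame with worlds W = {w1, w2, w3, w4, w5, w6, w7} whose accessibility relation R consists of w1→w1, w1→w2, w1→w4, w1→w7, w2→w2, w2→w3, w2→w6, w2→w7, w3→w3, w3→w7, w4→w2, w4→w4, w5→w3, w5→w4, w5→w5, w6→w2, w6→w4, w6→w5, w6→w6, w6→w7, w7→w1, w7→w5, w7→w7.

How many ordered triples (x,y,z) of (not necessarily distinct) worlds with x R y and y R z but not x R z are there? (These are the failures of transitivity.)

21

Enumerating: (w1,w2,w3), (w1,w2,w6), (w1,w7,w5), (w2,w6,w4), (w2,w6,w5), (w2,w7,w1), (w2,w7,w5), (w3,w7,w1), (w3,w7,w5), (w4,w2,w3), (w4,w2,w6), (w4,w2,w7), … and 9 more.
Total: 21.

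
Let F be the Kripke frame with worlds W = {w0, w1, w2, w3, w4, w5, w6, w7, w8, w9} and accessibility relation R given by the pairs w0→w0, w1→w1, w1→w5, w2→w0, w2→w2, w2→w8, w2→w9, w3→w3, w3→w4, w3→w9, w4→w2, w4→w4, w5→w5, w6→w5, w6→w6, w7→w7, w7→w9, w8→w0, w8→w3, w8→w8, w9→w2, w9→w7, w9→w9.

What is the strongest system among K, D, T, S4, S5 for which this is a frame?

Serial (axiom D): yes — every world has a successor (e.g. w0 R w0).
Reflexive (axiom T): yes — every world is R-related to itself.
Transitive (axiom 4): no — w2 R w8 and w8 R w3, but not w2 R w3.
Euclidean (axiom 5): no — w2 R w0 and w2 R w8, but not w0 R w8.
So F validates K, D, T; S4 would additionally require R to be transitive. The strongest is T.

T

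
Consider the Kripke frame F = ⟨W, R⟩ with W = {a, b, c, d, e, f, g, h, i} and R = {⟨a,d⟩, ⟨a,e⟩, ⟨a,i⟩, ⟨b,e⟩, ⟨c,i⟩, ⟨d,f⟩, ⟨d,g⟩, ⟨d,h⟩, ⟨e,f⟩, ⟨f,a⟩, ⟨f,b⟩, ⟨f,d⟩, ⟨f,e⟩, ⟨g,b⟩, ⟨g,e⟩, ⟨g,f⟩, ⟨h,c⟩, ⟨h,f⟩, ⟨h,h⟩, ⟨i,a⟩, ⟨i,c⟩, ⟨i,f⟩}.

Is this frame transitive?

No

Transitive: no — a R d and d R f, but not a R f.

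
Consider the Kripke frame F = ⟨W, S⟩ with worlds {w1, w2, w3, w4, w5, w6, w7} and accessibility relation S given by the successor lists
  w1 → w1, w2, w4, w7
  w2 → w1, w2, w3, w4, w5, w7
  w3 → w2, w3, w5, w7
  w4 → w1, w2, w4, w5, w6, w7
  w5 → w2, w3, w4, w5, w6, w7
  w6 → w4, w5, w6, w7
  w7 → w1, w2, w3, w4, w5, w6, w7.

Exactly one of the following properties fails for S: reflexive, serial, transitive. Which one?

Reflexive: yes — every world is S-related to itself.
Serial: yes — every world has a successor (e.g. w1 S w1).
Transitive: no — w1 S w2 and w2 S w3, but not w1 S w3.
Only transitive fails.

transitive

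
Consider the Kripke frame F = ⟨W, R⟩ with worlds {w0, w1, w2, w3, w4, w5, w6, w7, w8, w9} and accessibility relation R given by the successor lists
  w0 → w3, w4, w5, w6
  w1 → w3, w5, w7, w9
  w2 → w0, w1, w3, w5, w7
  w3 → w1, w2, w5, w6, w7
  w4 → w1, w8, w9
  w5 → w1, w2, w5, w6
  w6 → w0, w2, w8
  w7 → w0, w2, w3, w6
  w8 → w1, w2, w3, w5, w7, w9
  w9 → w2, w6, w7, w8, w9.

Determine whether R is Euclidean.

Euclidean: no — w0 R w3 and w0 R w4, but not w3 R w4.

No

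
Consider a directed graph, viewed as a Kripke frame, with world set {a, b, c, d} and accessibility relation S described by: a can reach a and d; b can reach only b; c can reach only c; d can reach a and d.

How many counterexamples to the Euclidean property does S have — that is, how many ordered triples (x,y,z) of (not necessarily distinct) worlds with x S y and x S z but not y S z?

0

S is Euclidean; there are no such tuples.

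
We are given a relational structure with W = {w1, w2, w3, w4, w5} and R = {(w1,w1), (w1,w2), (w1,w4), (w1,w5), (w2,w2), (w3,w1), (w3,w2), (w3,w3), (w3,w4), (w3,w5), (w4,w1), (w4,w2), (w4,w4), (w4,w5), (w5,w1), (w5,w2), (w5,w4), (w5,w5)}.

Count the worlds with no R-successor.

R is serial; there are no such worlds.

0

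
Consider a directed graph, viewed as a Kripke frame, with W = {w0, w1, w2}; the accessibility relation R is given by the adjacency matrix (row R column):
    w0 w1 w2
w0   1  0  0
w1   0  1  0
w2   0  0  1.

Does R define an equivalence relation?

Reflexive: yes — every world is R-related to itself.
Symmetric: yes — every pair in R has its reverse in R.
Transitive: yes — every two-step R-path is closed by a direct edge.
So R is an equivalence relation.

Yes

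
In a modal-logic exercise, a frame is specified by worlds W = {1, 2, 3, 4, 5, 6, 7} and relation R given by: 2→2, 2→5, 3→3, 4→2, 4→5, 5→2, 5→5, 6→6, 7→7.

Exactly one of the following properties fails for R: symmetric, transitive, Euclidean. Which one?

Symmetric: no — 4 R 2 but not 2 R 4.
Transitive: yes — every two-step R-path is closed by a direct edge.
Euclidean: yes — any two successors of a common world are R-related.
Only symmetric fails.

symmetric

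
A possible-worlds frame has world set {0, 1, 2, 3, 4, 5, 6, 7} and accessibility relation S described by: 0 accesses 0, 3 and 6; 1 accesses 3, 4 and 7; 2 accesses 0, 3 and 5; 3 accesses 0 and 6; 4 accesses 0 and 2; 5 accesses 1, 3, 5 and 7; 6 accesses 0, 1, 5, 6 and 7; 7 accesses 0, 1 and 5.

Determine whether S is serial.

Serial: yes — every world has a successor (e.g. 0 S 0).

Yes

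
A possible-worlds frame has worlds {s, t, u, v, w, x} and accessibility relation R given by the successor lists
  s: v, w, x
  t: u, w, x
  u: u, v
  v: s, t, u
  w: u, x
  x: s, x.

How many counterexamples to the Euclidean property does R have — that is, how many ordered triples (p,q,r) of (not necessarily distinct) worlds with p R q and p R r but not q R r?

Enumerating: (s,v,v), (s,v,w), (s,v,x), (s,w,v), (s,w,w), (s,x,v), (s,x,w), (t,u,w), (t,u,x), (t,w,w), (t,x,u), (t,x,w), … and 11 more.
Total: 23.

23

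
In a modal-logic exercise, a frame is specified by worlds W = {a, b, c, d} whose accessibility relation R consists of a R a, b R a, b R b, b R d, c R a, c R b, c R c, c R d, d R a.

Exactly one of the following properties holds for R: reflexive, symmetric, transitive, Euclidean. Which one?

Reflexive: no — d is not related to itself.
Symmetric: no — b R a but not a R b.
Transitive: yes — every two-step R-path is closed by a direct edge.
Euclidean: no — b R a and b R d, but not a R d.
Only transitive holds.

transitive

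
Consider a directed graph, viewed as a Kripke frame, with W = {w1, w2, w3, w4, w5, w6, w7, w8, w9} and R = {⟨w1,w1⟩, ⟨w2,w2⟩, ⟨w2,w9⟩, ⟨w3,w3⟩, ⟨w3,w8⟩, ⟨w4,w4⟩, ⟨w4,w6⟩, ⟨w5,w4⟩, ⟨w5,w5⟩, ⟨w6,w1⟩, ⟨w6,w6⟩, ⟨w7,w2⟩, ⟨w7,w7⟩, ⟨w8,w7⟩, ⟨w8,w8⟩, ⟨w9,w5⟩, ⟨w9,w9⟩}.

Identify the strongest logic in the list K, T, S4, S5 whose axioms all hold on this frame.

Reflexive (axiom T): yes — every world is R-related to itself.
Transitive (axiom 4): no — w2 R w9 and w9 R w5, but not w2 R w5.
Euclidean (axiom 5): no — w2 R w9 and w2 R w2, but not w9 R w2.
So F validates K, T; S4 would additionally require R to be transitive. The strongest is T.

T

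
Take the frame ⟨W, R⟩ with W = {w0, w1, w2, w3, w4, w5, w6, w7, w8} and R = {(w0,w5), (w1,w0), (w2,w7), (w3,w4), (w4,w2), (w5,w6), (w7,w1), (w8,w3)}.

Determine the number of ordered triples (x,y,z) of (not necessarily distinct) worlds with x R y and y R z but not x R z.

Enumerating: (w0,w5,w6), (w1,w0,w5), (w2,w7,w1), (w3,w4,w2), (w4,w2,w7), (w7,w1,w0), (w8,w3,w4).

7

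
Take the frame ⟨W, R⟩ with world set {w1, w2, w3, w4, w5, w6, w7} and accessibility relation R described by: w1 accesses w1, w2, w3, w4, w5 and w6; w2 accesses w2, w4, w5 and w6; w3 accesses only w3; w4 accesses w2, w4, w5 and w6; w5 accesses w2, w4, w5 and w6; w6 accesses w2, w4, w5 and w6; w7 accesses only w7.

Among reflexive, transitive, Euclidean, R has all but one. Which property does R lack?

Reflexive: yes — every world is R-related to itself.
Transitive: yes — every two-step R-path is closed by a direct edge.
Euclidean: no — w1 R w2 and w1 R w3, but not w2 R w3.
Only Euclidean fails.

Euclidean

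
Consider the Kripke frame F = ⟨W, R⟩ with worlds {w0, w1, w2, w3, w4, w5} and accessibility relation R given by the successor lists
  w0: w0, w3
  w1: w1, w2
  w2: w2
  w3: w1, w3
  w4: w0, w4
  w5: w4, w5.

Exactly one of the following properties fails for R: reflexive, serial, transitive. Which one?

transitive

Reflexive: yes — every world is R-related to itself.
Serial: yes — every world has a successor (e.g. w0 R w0).
Transitive: no — w0 R w3 and w3 R w1, but not w0 R w1.
Only transitive fails.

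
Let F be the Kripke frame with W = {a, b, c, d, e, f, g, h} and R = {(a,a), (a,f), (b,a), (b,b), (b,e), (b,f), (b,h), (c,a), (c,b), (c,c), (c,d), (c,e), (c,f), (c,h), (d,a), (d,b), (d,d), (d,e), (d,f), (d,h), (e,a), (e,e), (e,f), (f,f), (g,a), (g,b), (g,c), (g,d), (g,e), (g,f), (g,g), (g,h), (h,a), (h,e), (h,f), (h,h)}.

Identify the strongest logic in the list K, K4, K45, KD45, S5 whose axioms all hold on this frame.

K4

Transitive (axiom 4): yes — every two-step R-path is closed by a direct edge.
Euclidean (axiom 5): no — b R a and b R e, but not a R e.
Serial (axiom D): yes — every world has a successor (e.g. a R a).
Reflexive (axiom T): yes — every world is R-related to itself.
So F validates K, K4; K45 would additionally require R to be Euclidean. The strongest is K4.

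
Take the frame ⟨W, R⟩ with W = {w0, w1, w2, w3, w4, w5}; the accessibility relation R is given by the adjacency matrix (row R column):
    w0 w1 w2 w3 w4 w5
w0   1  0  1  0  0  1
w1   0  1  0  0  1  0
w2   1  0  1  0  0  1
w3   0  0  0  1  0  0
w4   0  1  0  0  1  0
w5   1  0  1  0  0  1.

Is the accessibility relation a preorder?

Reflexive: yes — every world is R-related to itself.
Transitive: yes — every two-step R-path is closed by a direct edge.
So R is a preorder.

Yes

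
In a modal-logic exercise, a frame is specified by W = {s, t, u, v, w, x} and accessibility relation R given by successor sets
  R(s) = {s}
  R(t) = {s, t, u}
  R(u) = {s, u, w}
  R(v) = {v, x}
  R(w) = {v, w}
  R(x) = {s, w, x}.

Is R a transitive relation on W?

No

Transitive: no — t R u and u R w, but not t R w.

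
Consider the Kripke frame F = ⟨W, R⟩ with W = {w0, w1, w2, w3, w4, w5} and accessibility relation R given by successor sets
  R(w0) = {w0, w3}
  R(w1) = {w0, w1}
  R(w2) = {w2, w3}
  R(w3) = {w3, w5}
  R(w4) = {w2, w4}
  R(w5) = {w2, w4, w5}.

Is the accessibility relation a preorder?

Reflexive: yes — every world is R-related to itself.
Transitive: no — w0 R w3 and w3 R w5, but not w0 R w5.
So R is not a preorder.

No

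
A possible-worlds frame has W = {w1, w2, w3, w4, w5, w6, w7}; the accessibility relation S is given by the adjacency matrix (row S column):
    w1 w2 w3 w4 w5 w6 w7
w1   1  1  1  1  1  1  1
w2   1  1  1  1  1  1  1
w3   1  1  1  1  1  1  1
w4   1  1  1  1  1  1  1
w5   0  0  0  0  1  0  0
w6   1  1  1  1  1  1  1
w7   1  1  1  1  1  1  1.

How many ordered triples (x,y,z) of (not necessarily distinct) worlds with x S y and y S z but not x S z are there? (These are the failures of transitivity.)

S is transitive; there are no such tuples.

0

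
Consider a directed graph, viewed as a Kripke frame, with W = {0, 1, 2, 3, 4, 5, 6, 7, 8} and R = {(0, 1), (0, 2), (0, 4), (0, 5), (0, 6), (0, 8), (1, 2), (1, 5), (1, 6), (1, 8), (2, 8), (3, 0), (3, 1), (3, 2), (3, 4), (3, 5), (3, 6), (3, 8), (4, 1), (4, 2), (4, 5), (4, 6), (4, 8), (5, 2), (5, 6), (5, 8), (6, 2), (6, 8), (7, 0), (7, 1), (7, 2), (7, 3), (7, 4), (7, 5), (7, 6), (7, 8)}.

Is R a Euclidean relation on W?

Euclidean: no — 0 R 1 and 0 R 4, but not 1 R 4.

No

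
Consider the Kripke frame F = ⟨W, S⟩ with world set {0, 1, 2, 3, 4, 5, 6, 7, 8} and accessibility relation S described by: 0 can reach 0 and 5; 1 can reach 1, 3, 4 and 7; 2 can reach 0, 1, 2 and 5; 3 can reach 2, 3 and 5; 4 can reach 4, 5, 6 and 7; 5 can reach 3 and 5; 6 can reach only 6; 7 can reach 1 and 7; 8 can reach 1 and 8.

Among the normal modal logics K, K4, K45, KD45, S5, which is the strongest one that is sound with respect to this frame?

Transitive (axiom 4): no — 0 S 5 and 5 S 3, but not 0 S 3.
Euclidean (axiom 5): no — 1 S 3 and 1 S 4, but not 3 S 4.
Serial (axiom D): yes — every world has a successor (e.g. 0 S 0).
Reflexive (axiom T): yes — every world is S-related to itself.
So F validates K; K4 would additionally require S to be transitive. The strongest is K.

K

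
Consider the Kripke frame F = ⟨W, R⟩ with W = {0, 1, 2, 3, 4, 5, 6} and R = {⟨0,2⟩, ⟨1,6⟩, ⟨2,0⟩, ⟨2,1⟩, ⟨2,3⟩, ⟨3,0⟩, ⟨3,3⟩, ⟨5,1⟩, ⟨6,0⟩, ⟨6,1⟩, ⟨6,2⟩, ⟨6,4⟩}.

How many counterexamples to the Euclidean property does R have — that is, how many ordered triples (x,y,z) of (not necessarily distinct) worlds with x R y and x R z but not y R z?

Enumerating: (0,2,2), (1,6,6), (2,0,0), (2,0,1), (2,0,3), (2,1,0), (2,1,1), (2,1,3), (2,3,1), (3,0,0), (3,0,3), (5,1,1), … and 13 more.
Total: 25.

25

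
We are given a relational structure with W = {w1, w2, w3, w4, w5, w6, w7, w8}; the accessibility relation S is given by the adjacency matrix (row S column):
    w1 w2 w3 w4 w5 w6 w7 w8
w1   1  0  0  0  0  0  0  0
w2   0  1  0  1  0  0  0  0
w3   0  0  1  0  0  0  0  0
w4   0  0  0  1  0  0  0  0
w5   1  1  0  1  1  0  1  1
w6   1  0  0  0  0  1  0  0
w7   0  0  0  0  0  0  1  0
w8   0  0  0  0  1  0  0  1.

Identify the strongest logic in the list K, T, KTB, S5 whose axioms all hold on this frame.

T

Reflexive (axiom T): yes — every world is S-related to itself.
Symmetric (axiom B): no — w2 S w4 but not w4 S w2.
Euclidean (axiom 5): no — w5 S w1 and w5 S w2, but not w1 S w2.
So F validates K, T; KTB would additionally require S to be symmetric. The strongest is T.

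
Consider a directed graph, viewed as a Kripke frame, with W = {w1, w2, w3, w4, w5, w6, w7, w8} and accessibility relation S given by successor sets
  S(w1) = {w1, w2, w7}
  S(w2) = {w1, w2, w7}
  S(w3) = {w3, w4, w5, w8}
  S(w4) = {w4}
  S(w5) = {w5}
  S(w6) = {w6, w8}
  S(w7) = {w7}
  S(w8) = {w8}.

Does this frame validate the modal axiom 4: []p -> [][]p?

Axiom 4 corresponds to the accessibility relation being transitive.
Transitive: yes — every two-step S-path is closed by a direct edge.

Yes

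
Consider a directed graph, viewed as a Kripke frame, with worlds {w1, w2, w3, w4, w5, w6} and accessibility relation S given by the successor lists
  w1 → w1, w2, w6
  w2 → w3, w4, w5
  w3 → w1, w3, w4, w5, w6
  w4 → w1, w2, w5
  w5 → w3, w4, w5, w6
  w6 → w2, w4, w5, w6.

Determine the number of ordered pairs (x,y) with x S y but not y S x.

Enumerating: (w1,w2), (w1,w6), (w2,w3), (w2,w5), (w3,w1), (w3,w4), (w3,w6), (w4,w1), (w6,w2), (w6,w4).

10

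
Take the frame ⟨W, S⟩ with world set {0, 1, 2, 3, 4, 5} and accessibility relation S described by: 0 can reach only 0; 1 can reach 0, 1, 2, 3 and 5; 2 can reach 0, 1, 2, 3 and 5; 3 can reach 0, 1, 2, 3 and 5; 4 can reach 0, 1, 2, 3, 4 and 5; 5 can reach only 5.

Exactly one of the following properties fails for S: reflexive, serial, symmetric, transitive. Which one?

Reflexive: yes — every world is S-related to itself.
Serial: yes — every world has a successor (e.g. 0 S 0).
Symmetric: no — 1 S 0 but not 0 S 1.
Transitive: yes — every two-step S-path is closed by a direct edge.
Only symmetric fails.

symmetric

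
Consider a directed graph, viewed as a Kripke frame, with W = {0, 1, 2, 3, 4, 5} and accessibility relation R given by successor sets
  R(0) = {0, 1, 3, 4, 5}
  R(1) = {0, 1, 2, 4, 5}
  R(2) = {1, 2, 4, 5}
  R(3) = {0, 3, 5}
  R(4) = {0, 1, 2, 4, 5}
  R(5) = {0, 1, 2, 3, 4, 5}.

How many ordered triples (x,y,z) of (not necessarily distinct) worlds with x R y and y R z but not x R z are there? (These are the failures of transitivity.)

Enumerating: (0,1,2), (0,4,2), (0,5,2), (1,0,3), (1,5,3), (2,1,0), (2,4,0), (2,5,0), (2,5,3), (3,0,1), (3,0,4), (3,5,1), (3,5,2), (3,5,4), (4,0,3), (4,5,3).

16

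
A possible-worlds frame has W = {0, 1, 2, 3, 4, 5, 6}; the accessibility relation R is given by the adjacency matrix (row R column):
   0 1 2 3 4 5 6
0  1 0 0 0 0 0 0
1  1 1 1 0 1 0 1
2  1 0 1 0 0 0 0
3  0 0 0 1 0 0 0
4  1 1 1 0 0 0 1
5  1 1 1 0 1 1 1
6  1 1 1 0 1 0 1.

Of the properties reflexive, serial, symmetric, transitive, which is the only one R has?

serial

Reflexive: no — 4 is not related to itself.
Serial: yes — every world has a successor (e.g. 0 R 0).
Symmetric: no — 1 R 0 but not 0 R 1.
Transitive: no — 4 R 1 and 1 R 4, but not 4 R 4.
Only serial holds.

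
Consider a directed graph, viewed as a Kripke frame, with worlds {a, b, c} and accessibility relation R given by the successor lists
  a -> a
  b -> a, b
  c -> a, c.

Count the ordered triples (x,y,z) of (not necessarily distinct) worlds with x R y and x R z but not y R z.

Enumerating: (b,a,b), (c,a,c).

2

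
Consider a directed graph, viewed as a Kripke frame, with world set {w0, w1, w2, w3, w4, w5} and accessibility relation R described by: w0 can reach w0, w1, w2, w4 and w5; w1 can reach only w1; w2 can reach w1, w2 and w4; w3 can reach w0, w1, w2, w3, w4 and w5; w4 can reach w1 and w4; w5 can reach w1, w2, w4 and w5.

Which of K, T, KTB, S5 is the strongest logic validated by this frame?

Reflexive (axiom T): yes — every world is R-related to itself.
Symmetric (axiom B): no — w0 R w1 but not w1 R w0.
Euclidean (axiom 5): no — w0 R w1 and w0 R w2, but not w1 R w2.
So F validates K, T; KTB would additionally require R to be symmetric. The strongest is T.

T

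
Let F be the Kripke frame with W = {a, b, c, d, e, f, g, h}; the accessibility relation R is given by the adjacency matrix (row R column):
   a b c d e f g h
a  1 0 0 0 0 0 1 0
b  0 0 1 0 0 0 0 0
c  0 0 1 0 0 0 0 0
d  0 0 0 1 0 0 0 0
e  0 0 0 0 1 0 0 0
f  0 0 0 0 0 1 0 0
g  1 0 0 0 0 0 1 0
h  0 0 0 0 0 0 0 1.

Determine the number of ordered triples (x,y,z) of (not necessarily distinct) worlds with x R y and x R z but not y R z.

R is Euclidean; there are no such tuples.

0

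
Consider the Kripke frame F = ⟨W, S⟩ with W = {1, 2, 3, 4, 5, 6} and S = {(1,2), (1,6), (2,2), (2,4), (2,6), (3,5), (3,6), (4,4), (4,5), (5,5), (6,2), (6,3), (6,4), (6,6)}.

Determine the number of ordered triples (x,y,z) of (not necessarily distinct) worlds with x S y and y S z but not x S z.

Enumerating: (1,2,4), (1,6,3), (1,6,4), (2,4,5), (2,6,3), (3,6,2), (3,6,3), (3,6,4), (6,3,5), (6,4,5).

10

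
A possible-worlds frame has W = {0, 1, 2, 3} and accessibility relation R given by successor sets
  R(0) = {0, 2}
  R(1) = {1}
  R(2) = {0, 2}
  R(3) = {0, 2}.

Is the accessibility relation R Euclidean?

Euclidean: yes — any two successors of a common world are R-related.

Yes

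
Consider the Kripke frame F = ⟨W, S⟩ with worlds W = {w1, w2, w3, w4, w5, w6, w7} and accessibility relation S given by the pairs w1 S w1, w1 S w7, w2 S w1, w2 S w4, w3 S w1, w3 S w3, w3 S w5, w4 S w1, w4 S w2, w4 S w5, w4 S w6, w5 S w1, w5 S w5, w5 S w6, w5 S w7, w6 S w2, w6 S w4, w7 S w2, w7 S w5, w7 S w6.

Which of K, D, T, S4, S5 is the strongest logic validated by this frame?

Serial (axiom D): yes — every world has a successor (e.g. w1 S w1).
Reflexive (axiom T): no — w2 is not related to itself.
Transitive (axiom 4): no — w1 S w7 and w7 S w2, but not w1 S w2.
Euclidean (axiom 5): no — w2 S w1 and w2 S w4, but not w1 S w4.
So F validates K, D; T would additionally require S to be reflexive. The strongest is D.

D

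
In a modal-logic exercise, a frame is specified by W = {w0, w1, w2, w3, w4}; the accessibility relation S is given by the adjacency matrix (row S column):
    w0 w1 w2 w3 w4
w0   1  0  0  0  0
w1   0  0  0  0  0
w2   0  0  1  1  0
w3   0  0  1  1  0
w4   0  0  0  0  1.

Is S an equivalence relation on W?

No

Reflexive: no — w1 is not related to itself.
Symmetric: yes — every pair in S has its reverse in S.
Transitive: yes — every two-step S-path is closed by a direct edge.
So S is not an equivalence relation.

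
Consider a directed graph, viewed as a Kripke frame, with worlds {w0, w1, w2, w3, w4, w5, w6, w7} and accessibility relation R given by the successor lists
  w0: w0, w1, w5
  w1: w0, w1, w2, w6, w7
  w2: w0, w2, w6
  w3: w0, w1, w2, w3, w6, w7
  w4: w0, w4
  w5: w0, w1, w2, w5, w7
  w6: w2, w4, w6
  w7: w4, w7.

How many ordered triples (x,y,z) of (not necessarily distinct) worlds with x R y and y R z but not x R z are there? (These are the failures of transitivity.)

22

Enumerating: (w0,w1,w2), (w0,w1,w6), (w0,w1,w7), (w0,w5,w2), (w0,w5,w7), (w1,w0,w5), (w1,w6,w4), (w1,w7,w4), (w2,w0,w1), (w2,w0,w5), (w2,w6,w4), (w3,w0,w5), … and 10 more.
Total: 22.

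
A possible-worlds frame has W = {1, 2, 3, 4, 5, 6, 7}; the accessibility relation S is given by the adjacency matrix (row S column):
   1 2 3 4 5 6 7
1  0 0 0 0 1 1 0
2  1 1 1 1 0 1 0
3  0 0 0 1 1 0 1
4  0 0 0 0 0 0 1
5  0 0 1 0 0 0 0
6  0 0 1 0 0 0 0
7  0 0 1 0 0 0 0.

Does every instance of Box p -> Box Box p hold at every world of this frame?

No

By correspondence theory, 4 is valid on a frame iff S is transitive.
Transitive: no — 1 S 5 and 5 S 3, but not 1 S 3.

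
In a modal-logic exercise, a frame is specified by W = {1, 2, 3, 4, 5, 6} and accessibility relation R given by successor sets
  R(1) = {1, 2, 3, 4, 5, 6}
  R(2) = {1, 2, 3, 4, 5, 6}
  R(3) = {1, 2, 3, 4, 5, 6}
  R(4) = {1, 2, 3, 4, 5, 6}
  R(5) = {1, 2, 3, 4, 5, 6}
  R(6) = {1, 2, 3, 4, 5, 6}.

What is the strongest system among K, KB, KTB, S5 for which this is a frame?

S5

Symmetric (axiom B): yes — every pair in R has its reverse in R.
Reflexive (axiom T): yes — every world is R-related to itself.
Euclidean (axiom 5): yes — any two successors of a common world are R-related.
So F validates K, KB, KTB, S5. The strongest is S5.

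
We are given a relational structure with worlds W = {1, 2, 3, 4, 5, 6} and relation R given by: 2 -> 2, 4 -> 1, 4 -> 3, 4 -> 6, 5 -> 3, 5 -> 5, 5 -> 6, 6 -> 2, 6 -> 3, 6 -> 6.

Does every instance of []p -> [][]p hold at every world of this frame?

No

By correspondence theory, 4 is valid on a frame iff R is transitive.
Transitive: no — 4 R 6 and 6 R 2, but not 4 R 2.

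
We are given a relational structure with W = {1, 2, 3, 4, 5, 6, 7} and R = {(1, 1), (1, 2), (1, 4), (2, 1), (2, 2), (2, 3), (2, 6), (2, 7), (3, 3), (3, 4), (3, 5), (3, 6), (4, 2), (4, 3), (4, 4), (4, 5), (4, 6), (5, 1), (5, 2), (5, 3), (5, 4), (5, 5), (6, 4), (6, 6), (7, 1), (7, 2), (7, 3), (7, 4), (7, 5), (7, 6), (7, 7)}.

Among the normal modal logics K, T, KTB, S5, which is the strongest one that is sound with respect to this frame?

Reflexive (axiom T): yes — every world is R-related to itself.
Symmetric (axiom B): no — 1 R 4 but not 4 R 1.
Euclidean (axiom 5): no — 1 R 2 and 1 R 4, but not 2 R 4.
So F validates K, T; KTB would additionally require R to be symmetric. The strongest is T.

T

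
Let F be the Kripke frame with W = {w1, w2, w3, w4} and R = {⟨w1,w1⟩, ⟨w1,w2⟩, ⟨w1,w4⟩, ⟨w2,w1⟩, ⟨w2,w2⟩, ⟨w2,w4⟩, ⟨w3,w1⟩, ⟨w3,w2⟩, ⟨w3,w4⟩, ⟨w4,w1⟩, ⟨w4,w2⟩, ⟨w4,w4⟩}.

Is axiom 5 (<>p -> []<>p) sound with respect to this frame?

Axiom 5 corresponds to the accessibility relation being Euclidean.
Euclidean: yes — any two successors of a common world are R-related.

Yes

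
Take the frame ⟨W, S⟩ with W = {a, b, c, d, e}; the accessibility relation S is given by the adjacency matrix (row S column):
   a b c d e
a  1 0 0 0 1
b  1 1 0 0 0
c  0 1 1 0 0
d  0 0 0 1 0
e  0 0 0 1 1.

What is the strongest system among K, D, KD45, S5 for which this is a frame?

D

Serial (axiom D): yes — every world has a successor (e.g. a S a).
Euclidean (axiom 5): no — a S e and a S a, but not e S a.
Transitive (axiom 4): no — a S e and e S d, but not a S d.
Reflexive (axiom T): yes — every world is S-related to itself.
So F validates K, D; KD45 would additionally require S to be Euclidean and transitive. The strongest is D.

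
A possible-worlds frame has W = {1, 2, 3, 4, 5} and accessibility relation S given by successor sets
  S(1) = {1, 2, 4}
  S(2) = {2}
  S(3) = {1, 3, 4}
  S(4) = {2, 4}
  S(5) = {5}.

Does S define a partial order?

No

Reflexive: yes — every world is S-related to itself.
Transitive: no — 3 S 1 and 1 S 2, but not 3 S 2.
Antisymmetric: yes — no distinct pair is related both ways.
So S is not a partial order.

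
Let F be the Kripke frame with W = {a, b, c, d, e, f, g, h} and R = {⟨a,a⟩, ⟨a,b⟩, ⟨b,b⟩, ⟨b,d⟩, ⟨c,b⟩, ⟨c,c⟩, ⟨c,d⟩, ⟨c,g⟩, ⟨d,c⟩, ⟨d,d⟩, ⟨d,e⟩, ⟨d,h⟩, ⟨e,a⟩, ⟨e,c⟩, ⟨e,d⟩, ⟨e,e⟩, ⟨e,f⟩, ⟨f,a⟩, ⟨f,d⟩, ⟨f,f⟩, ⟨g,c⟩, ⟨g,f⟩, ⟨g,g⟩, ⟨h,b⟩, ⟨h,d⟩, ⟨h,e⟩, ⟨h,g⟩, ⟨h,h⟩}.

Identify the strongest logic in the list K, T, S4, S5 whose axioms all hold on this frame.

Reflexive (axiom T): yes — every world is R-related to itself.
Transitive (axiom 4): no — a R b and b R d, but not a R d.
Euclidean (axiom 5): no — c R b and c R g, but not b R g.
So F validates K, T; S4 would additionally require R to be transitive. The strongest is T.

T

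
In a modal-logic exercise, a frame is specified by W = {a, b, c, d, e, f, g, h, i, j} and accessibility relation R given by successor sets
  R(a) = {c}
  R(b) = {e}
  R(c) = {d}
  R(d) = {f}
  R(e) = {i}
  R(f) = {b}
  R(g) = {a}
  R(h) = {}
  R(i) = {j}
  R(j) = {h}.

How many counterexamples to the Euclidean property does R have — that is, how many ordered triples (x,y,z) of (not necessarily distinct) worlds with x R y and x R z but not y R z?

Enumerating: (a,c,c), (b,e,e), (c,d,d), (d,f,f), (e,i,i), (f,b,b), (g,a,a), (i,j,j), (j,h,h).

9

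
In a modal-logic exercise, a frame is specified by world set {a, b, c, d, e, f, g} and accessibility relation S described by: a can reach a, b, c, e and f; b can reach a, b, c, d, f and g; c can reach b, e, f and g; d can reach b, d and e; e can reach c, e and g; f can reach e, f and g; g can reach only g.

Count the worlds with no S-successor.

0

S is serial; there are no such worlds.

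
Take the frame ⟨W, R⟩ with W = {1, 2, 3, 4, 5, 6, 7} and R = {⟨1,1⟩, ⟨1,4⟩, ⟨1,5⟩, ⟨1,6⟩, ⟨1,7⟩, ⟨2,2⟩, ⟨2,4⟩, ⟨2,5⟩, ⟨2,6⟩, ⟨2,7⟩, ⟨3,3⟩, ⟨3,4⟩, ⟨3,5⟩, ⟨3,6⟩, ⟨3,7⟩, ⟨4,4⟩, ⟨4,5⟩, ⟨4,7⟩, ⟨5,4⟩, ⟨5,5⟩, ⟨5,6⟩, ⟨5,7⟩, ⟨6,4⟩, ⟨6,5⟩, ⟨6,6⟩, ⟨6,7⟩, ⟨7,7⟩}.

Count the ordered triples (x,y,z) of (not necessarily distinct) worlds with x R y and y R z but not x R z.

1

Enumerating: (4,5,6).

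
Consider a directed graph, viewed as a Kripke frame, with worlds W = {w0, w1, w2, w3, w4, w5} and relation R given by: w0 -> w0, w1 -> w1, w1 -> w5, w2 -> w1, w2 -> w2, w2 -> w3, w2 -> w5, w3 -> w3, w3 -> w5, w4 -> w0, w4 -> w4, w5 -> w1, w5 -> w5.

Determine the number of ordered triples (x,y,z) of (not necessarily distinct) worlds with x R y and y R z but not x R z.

Enumerating: (w3,w5,w1).

1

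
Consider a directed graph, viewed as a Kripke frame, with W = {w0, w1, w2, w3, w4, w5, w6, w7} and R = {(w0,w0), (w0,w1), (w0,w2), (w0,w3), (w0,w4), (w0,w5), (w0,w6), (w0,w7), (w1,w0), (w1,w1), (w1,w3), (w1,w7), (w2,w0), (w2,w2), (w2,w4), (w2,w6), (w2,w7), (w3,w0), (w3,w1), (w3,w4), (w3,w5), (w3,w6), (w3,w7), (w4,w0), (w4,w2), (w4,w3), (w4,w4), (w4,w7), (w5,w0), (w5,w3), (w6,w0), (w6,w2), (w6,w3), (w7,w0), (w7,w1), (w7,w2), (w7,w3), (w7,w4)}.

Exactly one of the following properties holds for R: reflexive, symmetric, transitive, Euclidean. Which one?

symmetric

Reflexive: no — w3 is not related to itself.
Symmetric: yes — every pair in R has its reverse in R.
Transitive: no — w1 R w0 and w0 R w2, but not w1 R w2.
Euclidean: no — w0 R w1 and w0 R w2, but not w1 R w2.
Only symmetric holds.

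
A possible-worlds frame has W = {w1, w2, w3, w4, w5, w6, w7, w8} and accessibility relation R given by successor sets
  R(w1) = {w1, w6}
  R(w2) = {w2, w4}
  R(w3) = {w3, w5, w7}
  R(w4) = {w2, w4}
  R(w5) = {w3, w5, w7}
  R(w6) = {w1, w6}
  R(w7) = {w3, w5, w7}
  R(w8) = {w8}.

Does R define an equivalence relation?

Yes

Reflexive: yes — every world is R-related to itself.
Symmetric: yes — every pair in R has its reverse in R.
Transitive: yes — every two-step R-path is closed by a direct edge.
So R is an equivalence relation.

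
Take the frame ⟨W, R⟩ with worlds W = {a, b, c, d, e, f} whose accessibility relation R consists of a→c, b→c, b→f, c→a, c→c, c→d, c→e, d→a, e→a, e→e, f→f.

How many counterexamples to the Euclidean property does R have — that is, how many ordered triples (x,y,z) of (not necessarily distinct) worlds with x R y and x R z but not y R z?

13

Enumerating: (b,c,f), (b,f,c), (c,a,a), (c,a,d), (c,a,e), (c,d,c), (c,d,d), (c,d,e), (c,e,c), (c,e,d), (d,a,a), (e,a,a), (e,a,e).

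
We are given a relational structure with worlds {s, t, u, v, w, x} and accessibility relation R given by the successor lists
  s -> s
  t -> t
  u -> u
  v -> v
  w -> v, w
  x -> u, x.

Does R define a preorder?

Yes

Reflexive: yes — every world is R-related to itself.
Transitive: yes — every two-step R-path is closed by a direct edge.
So R is a preorder.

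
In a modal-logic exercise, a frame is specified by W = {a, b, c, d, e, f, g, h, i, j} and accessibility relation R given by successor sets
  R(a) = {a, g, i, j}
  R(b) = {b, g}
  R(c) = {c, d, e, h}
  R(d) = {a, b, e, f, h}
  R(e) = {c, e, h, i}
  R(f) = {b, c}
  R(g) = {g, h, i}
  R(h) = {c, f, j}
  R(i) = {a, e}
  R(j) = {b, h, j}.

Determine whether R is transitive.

No

Transitive: no — a R g and g R h, but not a R h.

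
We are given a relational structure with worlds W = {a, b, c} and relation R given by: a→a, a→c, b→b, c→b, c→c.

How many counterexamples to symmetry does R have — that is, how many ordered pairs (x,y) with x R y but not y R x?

2

Enumerating: (a,c), (c,b).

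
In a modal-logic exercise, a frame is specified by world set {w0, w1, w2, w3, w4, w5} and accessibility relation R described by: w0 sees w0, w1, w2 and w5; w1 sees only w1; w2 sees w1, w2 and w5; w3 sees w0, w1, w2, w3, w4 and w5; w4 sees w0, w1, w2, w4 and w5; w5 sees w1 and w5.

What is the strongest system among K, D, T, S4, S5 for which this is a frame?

Serial (axiom D): yes — every world has a successor (e.g. w0 R w0).
Reflexive (axiom T): yes — every world is R-related to itself.
Transitive (axiom 4): yes — every two-step R-path is closed by a direct edge.
Euclidean (axiom 5): no — w0 R w1 and w0 R w2, but not w1 R w2.
So F validates K, D, T, S4; S5 would additionally require R to be Euclidean. The strongest is S4.

S4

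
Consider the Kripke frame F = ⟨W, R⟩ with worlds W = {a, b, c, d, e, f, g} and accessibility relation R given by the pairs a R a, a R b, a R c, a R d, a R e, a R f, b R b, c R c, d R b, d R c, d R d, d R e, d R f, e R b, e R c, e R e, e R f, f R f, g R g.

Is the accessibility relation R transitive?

Transitive: yes — every two-step R-path is closed by a direct edge.

Yes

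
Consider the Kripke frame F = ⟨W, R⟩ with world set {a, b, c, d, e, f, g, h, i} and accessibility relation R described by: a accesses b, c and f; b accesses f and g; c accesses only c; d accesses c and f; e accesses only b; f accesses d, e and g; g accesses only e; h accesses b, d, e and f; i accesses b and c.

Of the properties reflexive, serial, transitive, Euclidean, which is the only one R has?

serial

Reflexive: no — a is not related to itself.
Serial: yes — every world has a successor (e.g. a R b).
Transitive: no — a R b and b R g, but not a R g.
Euclidean: no — a R b and a R c, but not b R c.
Only serial holds.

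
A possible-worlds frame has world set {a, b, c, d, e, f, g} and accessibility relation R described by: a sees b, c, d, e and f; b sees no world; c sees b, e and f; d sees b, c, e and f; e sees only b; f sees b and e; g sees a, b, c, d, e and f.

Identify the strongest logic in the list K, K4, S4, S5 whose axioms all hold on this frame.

Transitive (axiom 4): yes — every two-step R-path is closed by a direct edge.
Reflexive (axiom T): no — a is not related to itself.
Euclidean (axiom 5): no — a R b and a R c, but not b R c.
So F validates K, K4; S4 would additionally require R to be reflexive. The strongest is K4.

K4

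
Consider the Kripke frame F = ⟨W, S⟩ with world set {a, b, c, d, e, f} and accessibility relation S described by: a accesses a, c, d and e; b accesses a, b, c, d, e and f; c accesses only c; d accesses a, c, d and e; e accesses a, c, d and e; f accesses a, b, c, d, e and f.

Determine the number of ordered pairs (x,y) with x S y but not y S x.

Enumerating: (a,c), (b,a), (b,c), (b,d), (b,e), (d,c), (e,c), (f,a), (f,c), (f,d), (f,e).

11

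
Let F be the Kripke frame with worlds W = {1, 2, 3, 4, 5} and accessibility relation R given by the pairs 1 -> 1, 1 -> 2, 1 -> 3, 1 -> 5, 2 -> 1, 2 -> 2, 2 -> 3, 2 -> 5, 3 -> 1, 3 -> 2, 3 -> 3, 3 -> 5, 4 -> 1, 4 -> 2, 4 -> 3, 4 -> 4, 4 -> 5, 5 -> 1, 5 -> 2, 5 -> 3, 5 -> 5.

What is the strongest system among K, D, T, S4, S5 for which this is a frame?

S4

Serial (axiom D): yes — every world has a successor (e.g. 1 R 1).
Reflexive (axiom T): yes — every world is R-related to itself.
Transitive (axiom 4): yes — every two-step R-path is closed by a direct edge.
Euclidean (axiom 5): no — 4 R 1 and 4 R 4, but not 1 R 4.
So F validates K, D, T, S4; S5 would additionally require R to be Euclidean. The strongest is S4.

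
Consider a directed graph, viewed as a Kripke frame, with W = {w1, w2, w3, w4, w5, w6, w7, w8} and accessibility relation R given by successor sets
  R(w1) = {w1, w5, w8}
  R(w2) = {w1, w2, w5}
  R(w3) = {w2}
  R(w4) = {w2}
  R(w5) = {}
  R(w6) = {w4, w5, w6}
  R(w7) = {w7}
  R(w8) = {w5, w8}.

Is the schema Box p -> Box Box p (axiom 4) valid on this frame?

The schema 4 characterises exactly the transitive frames.
Transitive: no — w2 R w1 and w1 R w8, but not w2 R w8.

No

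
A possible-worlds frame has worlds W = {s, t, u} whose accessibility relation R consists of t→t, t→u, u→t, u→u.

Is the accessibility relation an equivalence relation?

Reflexive: no — s is not related to itself.
Symmetric: yes — every pair in R has its reverse in R.
Transitive: yes — every two-step R-path is closed by a direct edge.
So R is not an equivalence relation.

No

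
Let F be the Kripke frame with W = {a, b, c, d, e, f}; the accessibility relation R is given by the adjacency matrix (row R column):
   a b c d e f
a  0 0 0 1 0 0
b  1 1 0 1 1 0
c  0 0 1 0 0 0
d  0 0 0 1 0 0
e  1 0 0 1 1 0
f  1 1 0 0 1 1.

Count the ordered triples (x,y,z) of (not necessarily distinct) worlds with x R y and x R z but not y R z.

Enumerating: (b,a,a), (b,a,b), (b,a,e), (b,d,a), (b,d,b), (b,d,e), (b,e,b), (e,a,a), (e,a,e), (e,d,a), (e,d,e), (f,a,a), (f,a,b), (f,a,e), (f,a,f), (f,b,f), (f,e,b), (f,e,f).

18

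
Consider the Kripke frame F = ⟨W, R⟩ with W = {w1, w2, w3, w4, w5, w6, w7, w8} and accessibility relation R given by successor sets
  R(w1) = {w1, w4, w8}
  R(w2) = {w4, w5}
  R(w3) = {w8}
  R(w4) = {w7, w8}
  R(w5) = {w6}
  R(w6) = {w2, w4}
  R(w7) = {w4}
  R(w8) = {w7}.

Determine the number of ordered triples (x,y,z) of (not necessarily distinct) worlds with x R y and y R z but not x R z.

15

Enumerating: (w1,w4,w7), (w1,w8,w7), (w2,w4,w7), (w2,w4,w8), (w2,w5,w6), (w3,w8,w7), (w4,w7,w4), (w5,w6,w2), (w5,w6,w4), (w6,w2,w5), (w6,w4,w7), (w6,w4,w8), (w7,w4,w7), (w7,w4,w8), (w8,w7,w4).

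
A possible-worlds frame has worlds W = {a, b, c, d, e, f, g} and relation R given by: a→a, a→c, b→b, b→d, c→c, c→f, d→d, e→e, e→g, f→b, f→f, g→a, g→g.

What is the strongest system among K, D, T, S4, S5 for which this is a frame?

T

Serial (axiom D): yes — every world has a successor (e.g. a R a).
Reflexive (axiom T): yes — every world is R-related to itself.
Transitive (axiom 4): no — a R c and c R f, but not a R f.
Euclidean (axiom 5): no — a R c and a R a, but not c R a.
So F validates K, D, T; S4 would additionally require R to be transitive. The strongest is T.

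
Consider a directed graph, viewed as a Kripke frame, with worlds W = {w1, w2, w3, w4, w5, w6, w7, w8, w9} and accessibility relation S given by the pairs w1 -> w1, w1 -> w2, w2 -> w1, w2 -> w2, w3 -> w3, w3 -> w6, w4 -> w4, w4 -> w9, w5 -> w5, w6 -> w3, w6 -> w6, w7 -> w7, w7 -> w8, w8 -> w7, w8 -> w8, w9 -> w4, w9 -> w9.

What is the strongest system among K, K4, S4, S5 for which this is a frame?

S5

Transitive (axiom 4): yes — every two-step S-path is closed by a direct edge.
Reflexive (axiom T): yes — every world is S-related to itself.
Euclidean (axiom 5): yes — any two successors of a common world are S-related.
So F validates K, K4, S4, S5. The strongest is S5.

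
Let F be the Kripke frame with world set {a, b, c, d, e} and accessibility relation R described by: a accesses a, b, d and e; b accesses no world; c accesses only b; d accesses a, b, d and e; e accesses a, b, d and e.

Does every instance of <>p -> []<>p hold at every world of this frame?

The schema 5 characterises exactly the Euclidean frames.
Euclidean: no — a R b and a R d, but not b R d.

No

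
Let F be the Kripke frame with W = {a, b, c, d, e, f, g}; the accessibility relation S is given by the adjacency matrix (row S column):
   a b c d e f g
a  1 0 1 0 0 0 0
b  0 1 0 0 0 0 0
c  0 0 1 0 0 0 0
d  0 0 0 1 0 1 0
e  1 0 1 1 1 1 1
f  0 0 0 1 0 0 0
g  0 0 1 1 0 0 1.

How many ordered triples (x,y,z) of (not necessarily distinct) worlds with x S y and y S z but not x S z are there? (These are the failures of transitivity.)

2

Enumerating: (f,d,f), (g,d,f).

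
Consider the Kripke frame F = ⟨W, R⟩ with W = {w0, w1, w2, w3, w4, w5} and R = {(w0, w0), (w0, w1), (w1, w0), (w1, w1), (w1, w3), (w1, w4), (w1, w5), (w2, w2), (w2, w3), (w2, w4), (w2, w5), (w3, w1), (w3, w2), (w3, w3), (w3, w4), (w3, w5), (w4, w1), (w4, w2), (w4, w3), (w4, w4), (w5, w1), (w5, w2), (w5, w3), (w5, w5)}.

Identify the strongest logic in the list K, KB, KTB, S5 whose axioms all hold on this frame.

KTB

Symmetric (axiom B): yes — every pair in R has its reverse in R.
Reflexive (axiom T): yes — every world is R-related to itself.
Euclidean (axiom 5): no — w1 R w0 and w1 R w3, but not w0 R w3.
So F validates K, KB, KTB; S5 would additionally require R to be Euclidean. The strongest is KTB.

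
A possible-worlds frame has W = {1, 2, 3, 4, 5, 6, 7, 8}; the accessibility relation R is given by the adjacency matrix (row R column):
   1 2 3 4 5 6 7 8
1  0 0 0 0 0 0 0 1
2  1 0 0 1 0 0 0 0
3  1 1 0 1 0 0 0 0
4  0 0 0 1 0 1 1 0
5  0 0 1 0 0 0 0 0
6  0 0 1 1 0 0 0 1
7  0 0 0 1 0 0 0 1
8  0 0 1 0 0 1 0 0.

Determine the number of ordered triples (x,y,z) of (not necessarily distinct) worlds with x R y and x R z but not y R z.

27

Enumerating: (1,8,8), (2,1,1), (2,1,4), (2,4,1), (3,1,1), (3,1,2), (3,1,4), (3,2,2), (3,4,1), (3,4,2), (4,6,6), (4,6,7), … and 15 more.
Total: 27.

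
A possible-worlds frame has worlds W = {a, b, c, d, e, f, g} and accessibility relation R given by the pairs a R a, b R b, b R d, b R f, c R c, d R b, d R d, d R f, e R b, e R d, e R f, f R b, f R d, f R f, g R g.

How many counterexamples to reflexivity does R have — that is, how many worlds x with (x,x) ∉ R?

Enumerating: e.

1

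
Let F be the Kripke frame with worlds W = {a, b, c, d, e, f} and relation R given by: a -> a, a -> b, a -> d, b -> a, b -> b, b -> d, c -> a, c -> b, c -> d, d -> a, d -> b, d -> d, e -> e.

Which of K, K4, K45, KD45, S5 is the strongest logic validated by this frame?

K45

Transitive (axiom 4): yes — every two-step R-path is closed by a direct edge.
Euclidean (axiom 5): yes — any two successors of a common world are R-related.
Serial (axiom D): no — f has no R-successor.
Reflexive (axiom T): no — c is not related to itself.
So F validates K, K4, K45; KD45 would additionally require R to be serial. The strongest is K45.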